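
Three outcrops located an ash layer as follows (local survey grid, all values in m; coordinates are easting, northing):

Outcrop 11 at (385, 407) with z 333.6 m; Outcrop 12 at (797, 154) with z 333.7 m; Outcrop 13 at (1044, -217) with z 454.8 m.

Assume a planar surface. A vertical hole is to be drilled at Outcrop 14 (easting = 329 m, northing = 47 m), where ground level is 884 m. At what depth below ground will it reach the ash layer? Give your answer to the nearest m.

333 m

Let the plane be z = a·easting + b·northing + c.
Outcrop 12−Outcrop 11: 412a − 253b = 0.1;  Outcrop 13−Outcrop 11: 659a − 624b = 121.2.
Solving gives a = −0.33865, b = −0.55188.
Then c = 333.6 − a·385 − b·407 = 688.60.
At (329, 47): z_contact = −111.4 − 25.9 + 688.60 = 551.2 m.
Depth below ground = 884 − 551.2 = 333 m.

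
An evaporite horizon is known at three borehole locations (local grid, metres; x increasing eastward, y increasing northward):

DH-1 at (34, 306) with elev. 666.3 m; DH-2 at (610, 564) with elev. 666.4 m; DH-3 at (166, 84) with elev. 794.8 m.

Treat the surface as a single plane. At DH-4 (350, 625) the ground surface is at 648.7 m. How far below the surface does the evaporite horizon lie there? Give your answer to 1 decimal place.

63.4 m

Two edge vectors: DH-1→DH-2 = (576, 258, 0.1), DH-1→DH-3 = (132, -222, 128.5).
Normal n = (DH-1→DH-2) × (DH-1→DH-3) = (33175.2, -74002.8, -161928).
So ∂z/∂x = −n_x/n_z = 0.20488 and ∂z/∂y = −n_y/n_z = −0.45701.
Intercept c from DH-1: 666.3 − 6.97 + 139.85 = 799.18.
At (350, 625): z_contact = 71.71 − 285.63 + 799.18 = 585.25 m.
Depth below ground = 648.7 − 585.25 = 63.4 m.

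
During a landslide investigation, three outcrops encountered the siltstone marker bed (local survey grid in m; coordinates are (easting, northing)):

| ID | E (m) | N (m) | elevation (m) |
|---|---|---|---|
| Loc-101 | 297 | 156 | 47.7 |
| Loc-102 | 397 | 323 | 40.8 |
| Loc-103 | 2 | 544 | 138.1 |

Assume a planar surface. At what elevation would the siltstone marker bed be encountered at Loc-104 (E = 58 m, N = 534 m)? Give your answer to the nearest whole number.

Let the plane be z = a·E + b·N + c.
Loc-102−Loc-101: 100a + 167b = −6.9;  Loc-103−Loc-101: −295a + 388b = 90.4.
Solving gives a = −0.20183, b = 0.07954.
Then c = 47.7 − a·297 − b·156 = 95.24.
At (58, 534): z = −11.7 + 42.5 + 95.24 = 126.0 m.

126 m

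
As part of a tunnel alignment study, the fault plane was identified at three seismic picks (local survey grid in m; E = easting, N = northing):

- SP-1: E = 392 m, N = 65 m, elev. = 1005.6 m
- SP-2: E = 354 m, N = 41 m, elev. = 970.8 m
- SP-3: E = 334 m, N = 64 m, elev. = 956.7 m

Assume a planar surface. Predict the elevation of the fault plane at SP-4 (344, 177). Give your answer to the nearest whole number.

Two edge vectors: SP-1→SP-2 = (-38, -24, -34.8), SP-1→SP-3 = (-58, -1, -48.9).
Normal n = (SP-1→SP-2) × (SP-1→SP-3) = (1138.8, 160.2, -1354).
So ∂z/∂E = −n_x/n_z = 0.84106 and ∂z/∂N = −n_y/n_z = 0.11832.
Intercept c from SP-1: 1005.6 − 329.70 − 7.69 = 668.21.
At (344, 177): z = 289.3 + 20.9 + 668.21 = 978.5 m.

978 m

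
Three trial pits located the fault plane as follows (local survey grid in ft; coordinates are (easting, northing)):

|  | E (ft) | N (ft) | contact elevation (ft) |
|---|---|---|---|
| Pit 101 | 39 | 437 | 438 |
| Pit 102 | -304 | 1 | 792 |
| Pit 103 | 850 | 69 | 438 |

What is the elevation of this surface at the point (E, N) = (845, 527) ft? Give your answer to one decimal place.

Let the plane be z = a·E + b·N + c.
Pit 102−Pit 101: −343a − 436b = 354;  Pit 103−Pit 101: 811a − 368b = 0.
Solving gives a = −0.27150, b = −0.59834.
Then c = 438 − a·39 − b·437 = 710.06.
At (845, 527): z = −229.4 − 315.3 + 710.06 = 165.3 ft.

165.3 ft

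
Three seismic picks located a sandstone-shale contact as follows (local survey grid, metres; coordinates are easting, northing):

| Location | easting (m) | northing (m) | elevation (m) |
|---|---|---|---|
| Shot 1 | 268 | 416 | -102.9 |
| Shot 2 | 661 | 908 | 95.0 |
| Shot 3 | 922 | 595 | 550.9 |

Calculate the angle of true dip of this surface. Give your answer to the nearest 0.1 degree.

51.3°

Two edge vectors: Shot 1→Shot 2 = (393, 492, 197.9), Shot 1→Shot 3 = (654, 179, 653.8).
Normal n = (Shot 1→Shot 2) × (Shot 1→Shot 3) = (286245.5, -127516.8, -251421).
So ∂z/∂easting = −n_x/n_z = 1.13851 and ∂z/∂northing = −n_y/n_z = −0.50718.
Gradient magnitude |∇z| = √(a² + b²) = √(1.29621 + 0.25724) = 1.24637.
True dip = arctan(1.24637) = 51.3°, dipping toward WNW (azimuth ≈ 294°).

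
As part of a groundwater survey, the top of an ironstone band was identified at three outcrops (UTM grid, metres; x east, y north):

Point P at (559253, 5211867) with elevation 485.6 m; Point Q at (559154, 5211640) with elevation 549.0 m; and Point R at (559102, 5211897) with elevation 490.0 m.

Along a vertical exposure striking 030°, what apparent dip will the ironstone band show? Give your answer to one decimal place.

Let the plane be z = a·x + b·y + c.
Point Q−Point P: −99a − 227b = 63.4;  Point R−Point P: −151a + 30b = 4.4.
Solving gives a = −0.07788, b = −0.24533.
Unit vector along 030° is (sin 30°, cos 30°) = (0.5000, 0.8660).
Slope in that direction = a·(0.5000) + b·(0.8660) = −0.25140.
Apparent dip = arctan|0.25140| = 14.1° (true dip is 14.4°, so apparent ≤ true as expected).

14.1°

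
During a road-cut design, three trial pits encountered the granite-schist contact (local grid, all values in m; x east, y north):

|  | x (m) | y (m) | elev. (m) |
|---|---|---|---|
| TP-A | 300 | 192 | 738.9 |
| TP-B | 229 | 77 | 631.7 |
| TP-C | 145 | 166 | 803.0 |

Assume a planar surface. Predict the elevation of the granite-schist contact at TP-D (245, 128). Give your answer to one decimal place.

689.1 m

Two edge vectors: TP-A→TP-B = (-71, -115, -107.2), TP-A→TP-C = (-155, -26, 64.1).
Normal n = (TP-A→TP-B) × (TP-A→TP-C) = (-10158.7, 21167.1, -15979).
So ∂z/∂x = −n_x/n_z = −0.63575 and ∂z/∂y = −n_y/n_z = 1.32468.
Intercept c from TP-A: 738.9 + 190.73 − 254.34 = 675.29.
At (245, 128): z = −155.8 + 169.6 + 675.29 = 689.1 m.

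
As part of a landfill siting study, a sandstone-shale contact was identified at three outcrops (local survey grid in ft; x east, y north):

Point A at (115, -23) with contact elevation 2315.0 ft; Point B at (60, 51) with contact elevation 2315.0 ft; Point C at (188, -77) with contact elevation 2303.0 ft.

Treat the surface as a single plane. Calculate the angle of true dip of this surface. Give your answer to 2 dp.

Two edge vectors: Point A→Point B = (-55, 74, 0), Point A→Point C = (73, -54, -12).
Normal n = (Point A→Point B) × (Point A→Point C) = (-888, -660, -2432).
So ∂z/∂x = −n_x/n_z = −0.36513 and ∂z/∂y = −n_y/n_z = −0.27138.
Gradient magnitude |∇z| = √(a² + b²) = √(0.13332 + 0.07365) = 0.45494.
True dip = arctan(0.45494) = 24.46°, dipping toward NE (azimuth ≈ 053°).

24.46°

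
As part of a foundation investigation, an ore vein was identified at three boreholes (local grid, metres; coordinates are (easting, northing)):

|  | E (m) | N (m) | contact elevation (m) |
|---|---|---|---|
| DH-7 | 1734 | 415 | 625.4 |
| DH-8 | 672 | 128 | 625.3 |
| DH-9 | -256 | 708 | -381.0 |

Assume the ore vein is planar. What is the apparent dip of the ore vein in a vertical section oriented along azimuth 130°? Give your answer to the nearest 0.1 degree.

Two edge vectors: DH-7→DH-8 = (-1062, -287, -0.1), DH-7→DH-9 = (-1990, 293, -1006.4).
Normal n = (DH-7→DH-8) × (DH-7→DH-9) = (288866.1, -1068597.8, -882296).
So ∂z/∂E = −n_x/n_z = 0.32740 and ∂z/∂N = −n_y/n_z = −1.21116.
Unit vector along 130° is (sin 130°, cos 130°) = (0.7660, -0.6428).
Slope in that direction = a·(0.7660) + b·(-0.6428) = 1.02932.
Apparent dip = arctan|1.02932| = 45.8° (true dip is 51.4°, so apparent ≤ true as expected).

45.8°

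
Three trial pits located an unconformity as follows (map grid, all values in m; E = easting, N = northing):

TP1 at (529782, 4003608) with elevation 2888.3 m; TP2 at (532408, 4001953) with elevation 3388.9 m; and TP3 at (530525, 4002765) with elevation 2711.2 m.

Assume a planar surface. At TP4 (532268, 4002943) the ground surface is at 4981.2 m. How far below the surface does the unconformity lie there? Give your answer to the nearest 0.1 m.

Let the plane be z = a·E + b·N + c.
TP2−TP1: 2626a − 1655b = 500.6;  TP3−TP1: 743a − 843b = −177.1.
Solving gives a = 0.726694904, b = 0.850574512.
Then c = 2888.3 − a·529782 − b·4003608 = −3787468.50.
At (532268, 4002943): z_contact = 386796.44 + 3404801.29 − 3787468.50 = 4129.23 m.
Depth below ground = 4981.2 − 4129.23 = 852.0 m.

852.0 m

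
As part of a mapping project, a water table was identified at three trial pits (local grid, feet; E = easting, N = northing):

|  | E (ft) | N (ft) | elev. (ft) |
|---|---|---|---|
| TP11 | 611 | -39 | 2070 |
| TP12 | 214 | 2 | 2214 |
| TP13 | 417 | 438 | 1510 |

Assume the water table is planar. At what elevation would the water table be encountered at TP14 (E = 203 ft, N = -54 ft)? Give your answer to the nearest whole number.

2297 ft

Let the plane be z = a·E + b·N + c.
TP12−TP11: −397a + 41b = 144;  TP13−TP11: −194a + 477b = −560.
Solving gives a = −0.50518, b = −1.37947.
Then c = 2070 − a·611 − b·-39 = 2324.87.
At (203, -54): z = −102.6 + 74.5 + 2324.87 = 2296.8 ft.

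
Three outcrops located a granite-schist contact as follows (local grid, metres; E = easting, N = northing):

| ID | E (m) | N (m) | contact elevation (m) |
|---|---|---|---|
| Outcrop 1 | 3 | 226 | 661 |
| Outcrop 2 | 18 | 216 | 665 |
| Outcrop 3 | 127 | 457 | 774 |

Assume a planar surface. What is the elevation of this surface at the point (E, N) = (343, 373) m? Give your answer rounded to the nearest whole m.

Let the plane be z = a·E + b·N + c.
Outcrop 2−Outcrop 1: 15a − 10b = 4;  Outcrop 3−Outcrop 1: 124a + 231b = 113.
Solving gives a = 0.43656, b = 0.25484.
Then c = 661 − a·3 − b·226 = 602.10.
At (343, 373): z = 149.7 + 95.1 + 602.10 = 846.9 m.

847 m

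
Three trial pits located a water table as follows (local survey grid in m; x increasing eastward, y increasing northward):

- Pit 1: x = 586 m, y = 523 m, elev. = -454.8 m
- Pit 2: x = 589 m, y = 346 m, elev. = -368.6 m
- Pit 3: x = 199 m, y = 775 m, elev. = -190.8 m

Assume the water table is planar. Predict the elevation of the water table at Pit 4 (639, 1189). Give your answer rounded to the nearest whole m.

Let the plane be z = a·x + b·y + c.
Pit 2−Pit 1: 3a − 177b = 86.2;  Pit 3−Pit 1: −387a + 252b = 264.
Solving gives a = −1.01044, b = −0.50413.
Then c = -454.8 − a·586 − b·523 = 400.98.
At (639, 1189): z = −645.7 − 599.4 + 400.98 = -844.1 m.

-844 m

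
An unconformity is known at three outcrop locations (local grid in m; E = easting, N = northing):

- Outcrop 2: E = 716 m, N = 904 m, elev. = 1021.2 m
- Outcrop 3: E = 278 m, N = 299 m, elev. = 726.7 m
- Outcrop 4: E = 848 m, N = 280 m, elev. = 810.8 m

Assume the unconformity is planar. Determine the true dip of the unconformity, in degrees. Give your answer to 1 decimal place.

22.0°

Two edge vectors: Outcrop 2→Outcrop 3 = (-438, -605, -294.5), Outcrop 2→Outcrop 4 = (132, -624, -210.4).
Normal n = (Outcrop 2→Outcrop 3) × (Outcrop 2→Outcrop 4) = (-56476, -131029.2, 353172).
So ∂z/∂E = −n_x/n_z = 0.15991 and ∂z/∂N = −n_y/n_z = 0.37101.
Gradient magnitude |∇z| = √(a² + b²) = √(0.02557 + 0.13765) = 0.40400.
True dip = arctan(0.40400) = 22.0°, dipping toward SSW (azimuth ≈ 203°).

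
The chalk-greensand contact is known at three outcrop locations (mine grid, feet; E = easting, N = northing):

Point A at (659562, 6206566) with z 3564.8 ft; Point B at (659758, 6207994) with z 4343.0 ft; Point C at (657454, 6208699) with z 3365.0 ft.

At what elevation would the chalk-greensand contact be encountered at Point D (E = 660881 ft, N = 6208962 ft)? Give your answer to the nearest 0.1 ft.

Two edge vectors: Point A→Point B = (196, 1428, 778.2), Point A→Point C = (-2108, 2133, -199.8).
Normal n = (Point A→Point B) × (Point A→Point C) = (-1945215, -1601284.8, 3428292).
So ∂z/∂E = −n_x/n_z = 0.567400618 and ∂z/∂N = −n_y/n_z = 0.467079467.
Intercept c from Point A: 3564.8 − 374235.89 − 2898959.54 = −3269630.63.
At (660881, 6208962): z = 374984.3 + 2900078.7 − 3269630.63 = 5432.3 ft.

5432.3 ft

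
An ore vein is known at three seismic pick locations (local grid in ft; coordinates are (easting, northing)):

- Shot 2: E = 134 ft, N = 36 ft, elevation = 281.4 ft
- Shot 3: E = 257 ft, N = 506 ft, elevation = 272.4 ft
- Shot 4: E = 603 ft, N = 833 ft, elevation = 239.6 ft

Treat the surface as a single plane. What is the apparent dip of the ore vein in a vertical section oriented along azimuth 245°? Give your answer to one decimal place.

Let the plane be z = a·E + b·N + c.
Shot 3−Shot 2: 123a + 470b = −9;  Shot 4−Shot 2: 469a + 797b = −41.8.
Solving gives a = −0.10190, b = 0.00752.
Unit vector along 245° is (sin 245°, cos 245°) = (-0.9063, -0.4226).
Slope in that direction = a·(-0.9063) + b·(-0.4226) = 0.08918.
Apparent dip = arctan|0.08918| = 5.1° (true dip is 5.8°, so apparent ≤ true as expected).

5.1°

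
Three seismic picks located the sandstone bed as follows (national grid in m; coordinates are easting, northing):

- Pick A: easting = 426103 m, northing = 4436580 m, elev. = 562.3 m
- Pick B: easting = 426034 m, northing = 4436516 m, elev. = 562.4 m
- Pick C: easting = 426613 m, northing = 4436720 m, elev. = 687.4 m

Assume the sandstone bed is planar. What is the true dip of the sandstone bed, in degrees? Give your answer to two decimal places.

27.22°

Two edge vectors: Pick A→Pick B = (-69, -64, 0.1), Pick A→Pick C = (510, 140, 125.1).
Normal n = (Pick A→Pick B) × (Pick A→Pick C) = (-8020.4, 8682.9, 22980).
So ∂z/∂easting = −n_x/n_z = 0.34902 and ∂z/∂northing = −n_y/n_z = −0.37785.
Gradient magnitude |∇z| = √(a² + b²) = √(0.12181 + 0.14277) = 0.51437.
True dip = arctan(0.51437) = 27.22°, dipping toward NW (azimuth ≈ 317°).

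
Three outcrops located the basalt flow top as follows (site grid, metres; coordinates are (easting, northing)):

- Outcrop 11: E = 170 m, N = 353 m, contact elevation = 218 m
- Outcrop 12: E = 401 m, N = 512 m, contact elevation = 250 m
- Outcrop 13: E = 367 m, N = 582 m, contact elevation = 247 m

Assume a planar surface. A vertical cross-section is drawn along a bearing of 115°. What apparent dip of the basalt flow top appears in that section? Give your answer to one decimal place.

Let the plane be z = a·E + b·N + c.
Outcrop 12−Outcrop 11: 231a + 159b = 32;  Outcrop 13−Outcrop 11: 197a + 229b = 29.
Solving gives a = 0.12593, b = 0.01831.
Unit vector along 115° is (sin 115°, cos 115°) = (0.9063, -0.4226).
Slope in that direction = a·(0.9063) + b·(-0.4226) = 0.10639.
Apparent dip = arctan|0.10639| = 6.1° (true dip is 7.3°, so apparent ≤ true as expected).

6.1°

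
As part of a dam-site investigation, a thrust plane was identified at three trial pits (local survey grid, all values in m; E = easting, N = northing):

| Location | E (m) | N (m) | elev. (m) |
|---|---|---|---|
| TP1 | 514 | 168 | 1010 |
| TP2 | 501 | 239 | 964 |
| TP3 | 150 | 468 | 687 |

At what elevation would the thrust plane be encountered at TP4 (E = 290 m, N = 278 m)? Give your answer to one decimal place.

Let the plane be z = a·E + b·N + c.
TP2−TP1: −13a + 71b = −46;  TP3−TP1: −364a + 300b = −323.
Solving gives a = 0.41620, b = −0.57168.
Then c = 1010 − a·514 − b·168 = 892.12.
At (290, 278): z = 120.7 − 158.9 + 892.12 = 853.9 m.

853.9 m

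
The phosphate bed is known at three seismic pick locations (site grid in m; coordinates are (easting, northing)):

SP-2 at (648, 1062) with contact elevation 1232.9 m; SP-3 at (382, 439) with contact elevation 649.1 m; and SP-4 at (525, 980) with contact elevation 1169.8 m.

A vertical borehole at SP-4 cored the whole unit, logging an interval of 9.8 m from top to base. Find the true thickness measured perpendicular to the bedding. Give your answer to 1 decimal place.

6.9 m

Let the plane be z = a·E + b·N + c.
SP-3−SP-2: −266a − 623b = −583.8;  SP-4−SP-2: −123a − 82b = −63.1.
Solving gives a = −0.15616, b = 1.00375.
|∇z| = √(a²+b²) = 1.01583, so dip δ = arctan(1.01583) = 45.45°.
True thickness = vertical thickness × cos δ = 9.8 × cos 45.45° = 6.9 m.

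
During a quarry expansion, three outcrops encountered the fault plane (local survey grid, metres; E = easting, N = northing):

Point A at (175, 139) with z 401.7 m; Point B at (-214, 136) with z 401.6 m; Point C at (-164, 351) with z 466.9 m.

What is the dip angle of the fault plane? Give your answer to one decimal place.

16.9°

Let the plane be z = a·E + b·N + c.
Point B−Point A: −389a − 3b = −0.1;  Point C−Point A: −339a + 212b = 65.2.
Solving gives a = −0.00209, b = 0.30421.
Gradient magnitude |∇z| = √(a² + b²) = √(0.00000 + 0.09254) = 0.30421.
True dip = arctan(0.30421) = 16.9°, dipping toward S (azimuth ≈ 180°).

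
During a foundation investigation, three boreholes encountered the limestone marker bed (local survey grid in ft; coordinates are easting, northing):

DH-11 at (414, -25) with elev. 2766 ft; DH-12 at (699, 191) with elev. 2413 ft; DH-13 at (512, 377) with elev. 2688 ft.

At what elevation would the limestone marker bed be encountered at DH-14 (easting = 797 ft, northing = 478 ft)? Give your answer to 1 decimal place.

Let the plane be z = a·easting + b·northing + c.
DH-12−DH-11: 285a + 216b = −353;  DH-13−DH-11: 98a + 402b = −78.
Solving gives a = −1.33892, b = 0.13237.
Then c = 2766 − a·414 − b·-25 = 3323.62.
At (797, 478): z = −1067.1 + 63.3 + 3323.62 = 2319.8 ft.

2319.8 ft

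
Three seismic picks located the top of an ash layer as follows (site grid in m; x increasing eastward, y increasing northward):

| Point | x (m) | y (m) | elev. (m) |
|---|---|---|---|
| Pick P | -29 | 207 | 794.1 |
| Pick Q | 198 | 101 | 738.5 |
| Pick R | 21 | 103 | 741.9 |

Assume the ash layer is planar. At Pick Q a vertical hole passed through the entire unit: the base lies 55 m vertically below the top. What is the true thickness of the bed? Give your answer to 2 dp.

Two edge vectors: Pick P→Pick Q = (227, -106, -55.6), Pick P→Pick R = (50, -104, -52.2).
Normal n = (Pick P→Pick Q) × (Pick P→Pick R) = (-249.2, 9069.4, -18308).
So ∂z/∂x = −n_x/n_z = −0.01361 and ∂z/∂y = −n_y/n_z = 0.49538.
|∇z| = √(a²+b²) = 0.49557, so dip δ = arctan(0.49557) = 26.36°.
True thickness = vertical thickness × cos δ = 55 × cos 26.36° = 49.28 m.

49.28 m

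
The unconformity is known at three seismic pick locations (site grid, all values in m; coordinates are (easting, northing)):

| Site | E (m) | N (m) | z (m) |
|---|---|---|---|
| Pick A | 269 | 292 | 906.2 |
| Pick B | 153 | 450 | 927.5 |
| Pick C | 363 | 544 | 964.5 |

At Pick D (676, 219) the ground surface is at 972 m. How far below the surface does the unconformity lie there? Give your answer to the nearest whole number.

45 m

Two edge vectors: Pick A→Pick B = (-116, 158, 21.3), Pick A→Pick C = (94, 252, 58.3).
Normal n = (Pick A→Pick B) × (Pick A→Pick C) = (3843.8, 8765, -44084).
So ∂z/∂E = −n_x/n_z = 0.08719 and ∂z/∂N = −n_y/n_z = 0.19882.
Intercept c from Pick A: 906.2 − 23.45 − 58.06 = 824.69.
At (676, 219): z_contact = 58.9 + 43.5 + 824.69 = 927.2 m.
Depth below ground = 972 − 927.2 = 45 m.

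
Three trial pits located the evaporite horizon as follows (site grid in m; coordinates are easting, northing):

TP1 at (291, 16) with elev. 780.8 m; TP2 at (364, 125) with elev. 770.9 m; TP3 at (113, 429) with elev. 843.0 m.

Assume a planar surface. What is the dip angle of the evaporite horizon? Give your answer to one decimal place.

Two edge vectors: TP1→TP2 = (73, 109, -9.9), TP1→TP3 = (-178, 413, 62.2).
Normal n = (TP1→TP2) × (TP1→TP3) = (10868.5, -2778.4, 49551).
So ∂z/∂easting = −n_x/n_z = −0.21934 and ∂z/∂northing = −n_y/n_z = 0.05607.
Gradient magnitude |∇z| = √(a² + b²) = √(0.04811 + 0.00314) = 0.22639.
True dip = arctan(0.22639) = 12.8°, dipping toward ESE (azimuth ≈ 104°).

12.8°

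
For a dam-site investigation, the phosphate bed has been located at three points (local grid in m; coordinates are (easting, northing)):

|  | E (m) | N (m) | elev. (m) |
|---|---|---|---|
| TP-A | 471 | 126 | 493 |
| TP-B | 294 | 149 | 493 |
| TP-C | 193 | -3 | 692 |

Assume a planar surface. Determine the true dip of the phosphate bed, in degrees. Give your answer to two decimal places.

Let the plane be z = a·E + b·N + c.
TP-B−TP-A: −177a + 23b = 0;  TP-C−TP-A: −278a − 129b = 199.
Solving gives a = −0.15660, b = −1.20515.
Gradient magnitude |∇z| = √(a² + b²) = √(0.02452 + 1.45239) = 1.21528.
True dip = arctan(1.21528) = 50.55°, dipping toward N (azimuth ≈ 007°).

50.55°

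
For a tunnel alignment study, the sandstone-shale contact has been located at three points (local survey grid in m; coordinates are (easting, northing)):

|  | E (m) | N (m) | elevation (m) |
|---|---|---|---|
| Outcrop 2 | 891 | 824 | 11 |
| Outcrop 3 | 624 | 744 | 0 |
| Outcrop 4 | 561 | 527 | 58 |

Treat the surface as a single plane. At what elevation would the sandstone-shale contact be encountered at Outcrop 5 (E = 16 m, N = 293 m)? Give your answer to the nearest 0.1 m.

57.2 m

Two edge vectors: Outcrop 2→Outcrop 3 = (-267, -80, -11), Outcrop 2→Outcrop 4 = (-330, -297, 47).
Normal n = (Outcrop 2→Outcrop 3) × (Outcrop 2→Outcrop 4) = (-7027, 16179, 52899).
So ∂z/∂E = −n_x/n_z = 0.13284 and ∂z/∂N = −n_y/n_z = −0.30585.
Intercept c from Outcrop 2: 11 − 118.36 + 252.02 = 144.66.
At (16, 293): z = 2.1 − 89.6 + 144.66 = 57.2 m.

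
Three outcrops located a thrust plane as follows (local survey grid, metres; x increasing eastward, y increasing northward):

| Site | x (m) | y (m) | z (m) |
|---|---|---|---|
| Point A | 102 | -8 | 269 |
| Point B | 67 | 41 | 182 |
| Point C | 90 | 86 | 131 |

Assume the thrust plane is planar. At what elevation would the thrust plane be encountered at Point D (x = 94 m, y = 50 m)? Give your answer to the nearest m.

184 m

Two edge vectors: Point A→Point B = (-35, 49, -87), Point A→Point C = (-12, 94, -138).
Normal n = (Point A→Point B) × (Point A→Point C) = (1416, -3786, -2702).
So ∂z/∂x = −n_x/n_z = 0.52406 and ∂z/∂y = −n_y/n_z = −1.40118.
Intercept c from Point A: 269 − 53.45 − 11.21 = 204.34.
At (94, 50): z = 49.3 − 70.1 + 204.34 = 183.5 m.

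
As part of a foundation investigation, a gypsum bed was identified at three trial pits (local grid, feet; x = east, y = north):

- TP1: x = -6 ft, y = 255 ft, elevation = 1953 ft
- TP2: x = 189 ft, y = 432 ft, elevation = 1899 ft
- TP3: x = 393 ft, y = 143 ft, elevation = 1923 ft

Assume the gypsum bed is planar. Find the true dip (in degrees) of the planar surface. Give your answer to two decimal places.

Two edge vectors: TP1→TP2 = (195, 177, -54), TP1→TP3 = (399, -112, -30).
Normal n = (TP1→TP2) × (TP1→TP3) = (-11358, -15696, -92463).
So ∂z/∂x = −n_x/n_z = −0.12284 and ∂z/∂y = −n_y/n_z = −0.16975.
Gradient magnitude |∇z| = √(a² + b²) = √(0.01509 + 0.02882) = 0.20954.
True dip = arctan(0.20954) = 11.83°, dipping toward NE (azimuth ≈ 036°).

11.83°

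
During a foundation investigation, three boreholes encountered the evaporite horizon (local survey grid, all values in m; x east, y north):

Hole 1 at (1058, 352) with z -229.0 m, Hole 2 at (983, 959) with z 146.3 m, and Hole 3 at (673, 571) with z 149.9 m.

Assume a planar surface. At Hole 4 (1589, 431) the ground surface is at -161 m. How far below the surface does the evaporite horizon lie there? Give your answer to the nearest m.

387 m

Two edge vectors: Hole 1→Hole 2 = (-75, 607, 375.3), Hole 1→Hole 3 = (-385, 219, 378.9).
Normal n = (Hole 1→Hole 2) × (Hole 1→Hole 3) = (147801.6, -116073, 217270).
So ∂z/∂x = −n_x/n_z = −0.68027 and ∂z/∂y = −n_y/n_z = 0.53423.
Intercept c from Hole 1: -229 + 719.72 − 188.05 = 302.67.
At (1589, 431): z_contact = −1080.9 + 230.3 + 302.67 = -548.0 m.
Depth below ground = -161 − (-548.0) = 387 m.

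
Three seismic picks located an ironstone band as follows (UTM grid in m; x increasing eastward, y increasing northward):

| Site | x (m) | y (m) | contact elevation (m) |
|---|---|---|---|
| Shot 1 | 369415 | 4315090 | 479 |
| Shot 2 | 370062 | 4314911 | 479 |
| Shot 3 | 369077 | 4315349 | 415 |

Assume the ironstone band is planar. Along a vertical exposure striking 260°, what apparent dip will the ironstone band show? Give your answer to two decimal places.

Two edge vectors: Shot 1→Shot 2 = (647, -179, 0), Shot 1→Shot 3 = (-338, 259, -64).
Normal n = (Shot 1→Shot 2) × (Shot 1→Shot 3) = (11456, 41408, 107071).
So ∂z/∂x = −n_x/n_z = −0.10699 and ∂z/∂y = −n_y/n_z = −0.38673.
Unit vector along 260° is (sin 260°, cos 260°) = (-0.9848, -0.1736).
Slope in that direction = a·(-0.9848) + b·(-0.1736) = 0.17252.
Apparent dip = arctan|0.17252| = 9.79° (true dip is 21.9°, so apparent ≤ true as expected).

9.79°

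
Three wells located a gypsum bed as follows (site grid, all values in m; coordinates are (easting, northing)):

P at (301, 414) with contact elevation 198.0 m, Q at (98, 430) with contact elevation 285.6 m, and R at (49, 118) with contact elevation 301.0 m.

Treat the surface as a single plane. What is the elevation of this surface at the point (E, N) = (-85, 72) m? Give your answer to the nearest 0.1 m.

357.8 m

Let the plane be z = a·E + b·N + c.
Q−P: −203a + 16b = 87.6;  R−P: −252a − 296b = 103.
Solving gives a = −0.43009, b = 0.01819.
Then c = 198 − a·301 − b·414 = 319.93.
At (-85, 72): z = 36.6 + 1.3 + 319.93 = 357.8 m.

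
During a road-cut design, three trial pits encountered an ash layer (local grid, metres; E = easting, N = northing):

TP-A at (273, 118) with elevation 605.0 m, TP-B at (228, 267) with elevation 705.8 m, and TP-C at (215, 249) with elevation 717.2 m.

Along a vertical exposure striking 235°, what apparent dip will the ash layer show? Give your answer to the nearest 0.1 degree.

41.4°

Let the plane be z = a·E + b·N + c.
TP-B−TP-A: −45a + 149b = 100.8;  TP-C−TP-A: −58a + 131b = 112.2.
Solving gives a = −1.27885, b = 0.29028.
Unit vector along 235° is (sin 235°, cos 235°) = (-0.8192, -0.5736).
Slope in that direction = a·(-0.8192) + b·(-0.5736) = 0.88107.
Apparent dip = arctan|0.88107| = 41.4° (true dip is 52.7°, so apparent ≤ true as expected).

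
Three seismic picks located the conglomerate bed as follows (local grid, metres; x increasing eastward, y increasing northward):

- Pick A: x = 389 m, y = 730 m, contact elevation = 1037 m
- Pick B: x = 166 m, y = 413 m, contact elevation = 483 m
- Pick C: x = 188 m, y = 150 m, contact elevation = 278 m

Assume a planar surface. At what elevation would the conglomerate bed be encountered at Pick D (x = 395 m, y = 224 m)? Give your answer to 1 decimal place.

597.9 m

Two edge vectors: Pick A→Pick B = (-223, -317, -554), Pick A→Pick C = (-201, -580, -759).
Normal n = (Pick A→Pick B) × (Pick A→Pick C) = (-80717, -57903, 65623).
So ∂z/∂x = −n_x/n_z = 1.23001 and ∂z/∂y = −n_y/n_z = 0.88236.
Intercept c from Pick A: 1037 − 478.47 − 644.12 = −85.60.
At (395, 224): z = 485.9 + 197.6 − 85.60 = 597.9 m.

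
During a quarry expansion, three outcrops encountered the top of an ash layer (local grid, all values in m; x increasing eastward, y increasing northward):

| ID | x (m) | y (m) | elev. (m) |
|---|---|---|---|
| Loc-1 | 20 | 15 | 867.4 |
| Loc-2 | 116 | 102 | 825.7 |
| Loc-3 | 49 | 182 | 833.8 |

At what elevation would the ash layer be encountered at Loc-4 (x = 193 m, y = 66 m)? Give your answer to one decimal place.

808.0 m

Two edge vectors: Loc-1→Loc-2 = (96, 87, -41.7), Loc-1→Loc-3 = (29, 167, -33.6).
Normal n = (Loc-1→Loc-2) × (Loc-1→Loc-3) = (4040.7, 2016.3, 13509).
So ∂z/∂x = −n_x/n_z = −0.29911 and ∂z/∂y = −n_y/n_z = −0.14926.
Intercept c from Loc-1: 867.4 + 5.98 + 2.24 = 875.62.
At (193, 66): z = −57.7 − 9.9 + 875.62 = 808.0 m.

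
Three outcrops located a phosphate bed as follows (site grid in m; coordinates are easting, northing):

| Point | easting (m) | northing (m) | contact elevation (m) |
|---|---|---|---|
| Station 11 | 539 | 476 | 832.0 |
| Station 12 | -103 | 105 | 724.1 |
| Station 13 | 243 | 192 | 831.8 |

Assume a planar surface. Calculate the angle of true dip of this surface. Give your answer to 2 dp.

31.32°

Let the plane be z = a·easting + b·northing + c.
Station 12−Station 11: −642a − 371b = −107.9;  Station 13−Station 11: −296a − 284b = −0.2.
Solving gives a = 0.42158, b = −0.43869.
Gradient magnitude |∇z| = √(a² + b²) = √(0.17773 + 0.19245) = 0.60842.
True dip = arctan(0.60842) = 31.32°, dipping toward NW (azimuth ≈ 316°).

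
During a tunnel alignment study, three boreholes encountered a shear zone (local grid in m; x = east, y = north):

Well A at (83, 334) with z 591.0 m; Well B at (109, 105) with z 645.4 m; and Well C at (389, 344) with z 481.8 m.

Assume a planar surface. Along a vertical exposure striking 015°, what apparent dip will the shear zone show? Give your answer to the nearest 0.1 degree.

19.7°

Let the plane be z = a·x + b·y + c.
Well B−Well A: 26a − 229b = 54.4;  Well C−Well A: 306a + 10b = −109.2.
Solving gives a = −0.34781, b = −0.27704.
Unit vector along 015° is (sin 15°, cos 15°) = (0.2588, 0.9659).
Slope in that direction = a·(0.2588) + b·(0.9659) = −0.35762.
Apparent dip = arctan|0.35762| = 19.7° (true dip is 24.0°, so apparent ≤ true as expected).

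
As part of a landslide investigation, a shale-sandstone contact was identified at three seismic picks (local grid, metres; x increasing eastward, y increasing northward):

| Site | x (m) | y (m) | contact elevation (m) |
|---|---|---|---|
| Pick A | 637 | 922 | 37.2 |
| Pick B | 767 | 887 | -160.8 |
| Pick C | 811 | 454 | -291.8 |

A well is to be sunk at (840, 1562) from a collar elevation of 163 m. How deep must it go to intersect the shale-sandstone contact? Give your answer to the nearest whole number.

Let the plane be z = a·x + b·y + c.
Pick B−Pick A: 130a − 35b = −198;  Pick C−Pick A: 174a − 468b = −329.
Solving gives a = −1.48217, b = 0.15193.
Then c = 37.2 − a·637 − b·922 = 841.27.
At (840, 1562): z_contact = −1245.0 + 237.3 + 841.27 = -166.4 m.
Depth below ground = 163 − (-166.4) = 329 m.

329 m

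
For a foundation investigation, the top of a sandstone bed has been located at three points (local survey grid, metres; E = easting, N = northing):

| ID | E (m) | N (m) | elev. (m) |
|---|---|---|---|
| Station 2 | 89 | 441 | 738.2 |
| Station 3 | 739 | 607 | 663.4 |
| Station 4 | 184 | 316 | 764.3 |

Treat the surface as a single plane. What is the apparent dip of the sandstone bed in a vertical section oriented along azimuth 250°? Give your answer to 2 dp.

Let the plane be z = a·E + b·N + c.
Station 3−Station 2: 650a + 166b = −74.8;  Station 4−Station 2: 95a − 125b = 26.1.
Solving gives a = −0.05172, b = −0.24810.
Unit vector along 250° is (sin 250°, cos 250°) = (-0.9397, -0.3420).
Slope in that direction = a·(-0.9397) + b·(-0.3420) = 0.13345.
Apparent dip = arctan|0.13345| = 7.60° (true dip is 14.2°, so apparent ≤ true as expected).

7.60°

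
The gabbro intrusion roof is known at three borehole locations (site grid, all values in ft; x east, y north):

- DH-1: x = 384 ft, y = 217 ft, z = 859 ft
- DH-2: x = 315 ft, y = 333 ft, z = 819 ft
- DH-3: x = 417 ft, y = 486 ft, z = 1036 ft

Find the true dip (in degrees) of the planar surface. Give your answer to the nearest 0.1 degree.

56.0°

Let the plane be z = a·x + b·y + c.
DH-2−DH-1: −69a + 116b = −40;  DH-3−DH-1: 33a + 269b = 177.
Solving gives a = 1.39765, b = 0.48653.
Gradient magnitude |∇z| = √(a² + b²) = √(1.95343 + 0.23671) = 1.47991.
True dip = arctan(1.47991) = 56.0°, dipping toward WSW (azimuth ≈ 251°).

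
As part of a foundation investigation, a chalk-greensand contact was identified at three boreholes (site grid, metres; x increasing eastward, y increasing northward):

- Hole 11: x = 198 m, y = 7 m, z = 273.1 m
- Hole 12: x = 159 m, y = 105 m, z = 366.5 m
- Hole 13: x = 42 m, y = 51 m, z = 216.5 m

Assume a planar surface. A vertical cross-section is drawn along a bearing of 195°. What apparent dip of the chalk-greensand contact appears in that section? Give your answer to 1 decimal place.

Let the plane be z = a·x + b·y + c.
Hole 12−Hole 11: −39a + 98b = 93.4;  Hole 13−Hole 11: −156a + 44b = −56.6.
Solving gives a = 0.71149, b = 1.23621.
Unit vector along 195° is (sin 195°, cos 195°) = (-0.2588, -0.9659).
Slope in that direction = a·(-0.2588) + b·(-0.9659) = −1.37823.
Apparent dip = arctan|1.37823| = 54.0° (true dip is 55.0°, so apparent ≤ true as expected).

54.0°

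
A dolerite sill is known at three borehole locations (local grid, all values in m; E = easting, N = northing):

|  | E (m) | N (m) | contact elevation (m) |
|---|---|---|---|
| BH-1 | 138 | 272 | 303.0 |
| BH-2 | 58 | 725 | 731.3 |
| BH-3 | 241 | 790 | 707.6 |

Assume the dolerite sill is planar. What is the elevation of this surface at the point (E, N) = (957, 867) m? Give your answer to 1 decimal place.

Two edge vectors: BH-1→BH-2 = (-80, 453, 428.3), BH-1→BH-3 = (103, 518, 404.6).
Normal n = (BH-1→BH-2) × (BH-1→BH-3) = (-38575.6, 76482.9, -88099).
So ∂z/∂E = −n_x/n_z = −0.43787 and ∂z/∂N = −n_y/n_z = 0.86815.
Intercept c from BH-1: 303 + 60.43 − 236.14 = 127.29.
At (957, 867): z = −419.0 + 752.7 + 127.29 = 460.9 m.

460.9 m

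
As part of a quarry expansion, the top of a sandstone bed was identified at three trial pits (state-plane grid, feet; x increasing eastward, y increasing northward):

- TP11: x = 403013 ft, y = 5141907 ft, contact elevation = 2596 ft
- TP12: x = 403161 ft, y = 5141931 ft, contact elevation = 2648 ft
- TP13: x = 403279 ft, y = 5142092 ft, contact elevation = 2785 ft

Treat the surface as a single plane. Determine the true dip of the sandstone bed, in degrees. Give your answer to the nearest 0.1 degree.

35.6°

Let the plane be z = a·x + b·y + c.
TP12−TP11: 148a + 24b = 52;  TP13−TP11: 266a + 185b = 189.
Solving gives a = 0.24214, b = 0.67346.
Gradient magnitude |∇z| = √(a² + b²) = √(0.05863 + 0.45355) = 0.71567.
True dip = arctan(0.71567) = 35.6°, dipping toward SSW (azimuth ≈ 200°).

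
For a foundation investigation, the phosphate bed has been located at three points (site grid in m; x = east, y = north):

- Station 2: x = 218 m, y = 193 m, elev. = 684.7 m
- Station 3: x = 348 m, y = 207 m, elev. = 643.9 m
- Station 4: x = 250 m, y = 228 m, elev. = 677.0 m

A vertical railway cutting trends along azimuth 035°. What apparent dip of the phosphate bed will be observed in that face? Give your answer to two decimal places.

7.06°

Two edge vectors: Station 2→Station 3 = (130, 14, -40.8), Station 2→Station 4 = (32, 35, -7.7).
Normal n = (Station 2→Station 3) × (Station 2→Station 4) = (1320.2, -304.6, 4102).
So ∂z/∂x = −n_x/n_z = −0.32184 and ∂z/∂y = −n_y/n_z = 0.07426.
Unit vector along 035° is (sin 35°, cos 35°) = (0.5736, 0.8192).
Slope in that direction = a·(0.5736) + b·(0.8192) = −0.12377.
Apparent dip = arctan|0.12377| = 7.06° (true dip is 18.3°, so apparent ≤ true as expected).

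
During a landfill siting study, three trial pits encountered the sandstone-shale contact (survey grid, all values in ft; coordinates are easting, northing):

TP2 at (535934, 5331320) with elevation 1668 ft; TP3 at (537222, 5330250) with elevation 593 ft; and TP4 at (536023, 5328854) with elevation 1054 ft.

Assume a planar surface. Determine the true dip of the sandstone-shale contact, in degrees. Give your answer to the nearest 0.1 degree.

Let the plane be z = a·easting + b·northing + c.
TP3−TP2: 1288a − 1070b = −1075;  TP4−TP2: 89a − 2466b = −614.
Solving gives a = −0.64719, b = 0.22563.
Gradient magnitude |∇z| = √(a² + b²) = √(0.41885 + 0.05091) = 0.68539.
True dip = arctan(0.68539) = 34.4°, dipping toward ESE (azimuth ≈ 109°).

34.4°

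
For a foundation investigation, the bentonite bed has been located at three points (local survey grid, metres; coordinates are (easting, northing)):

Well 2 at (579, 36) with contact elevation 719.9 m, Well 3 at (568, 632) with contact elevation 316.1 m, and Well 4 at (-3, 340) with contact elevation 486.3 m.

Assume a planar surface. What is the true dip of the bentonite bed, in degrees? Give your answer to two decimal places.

34.15°

Let the plane be z = a·E + b·N + c.
Well 3−Well 2: −11a + 596b = −403.8;  Well 4−Well 2: −582a + 304b = −233.6.
Solving gives a = 0.04794, b = −0.67663.
Gradient magnitude |∇z| = √(a² + b²) = √(0.00230 + 0.45783) = 0.67833.
True dip = arctan(0.67833) = 34.15°, dipping toward N (azimuth ≈ 356°).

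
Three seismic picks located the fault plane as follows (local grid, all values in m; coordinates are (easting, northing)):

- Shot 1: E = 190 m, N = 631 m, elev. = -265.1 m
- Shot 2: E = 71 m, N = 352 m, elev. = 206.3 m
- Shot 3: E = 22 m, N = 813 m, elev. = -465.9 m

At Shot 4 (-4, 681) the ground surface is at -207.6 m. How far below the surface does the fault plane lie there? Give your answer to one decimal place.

Two edge vectors: Shot 1→Shot 2 = (-119, -279, 471.4), Shot 1→Shot 3 = (-168, 182, -200.8).
Normal n = (Shot 1→Shot 2) × (Shot 1→Shot 3) = (-29771.6, -103090.4, -68530).
So ∂z/∂E = −n_x/n_z = −0.43443 and ∂z/∂N = −n_y/n_z = −1.50431.
Intercept c from Shot 1: -265.1 + 82.54 + 949.22 = 766.66.
At (-4, 681): z_contact = 1.74 − 1024.44 + 766.66 = -256.04 m.
Depth below ground = -207.6 − (-256.04) = 48.4 m.

48.4 m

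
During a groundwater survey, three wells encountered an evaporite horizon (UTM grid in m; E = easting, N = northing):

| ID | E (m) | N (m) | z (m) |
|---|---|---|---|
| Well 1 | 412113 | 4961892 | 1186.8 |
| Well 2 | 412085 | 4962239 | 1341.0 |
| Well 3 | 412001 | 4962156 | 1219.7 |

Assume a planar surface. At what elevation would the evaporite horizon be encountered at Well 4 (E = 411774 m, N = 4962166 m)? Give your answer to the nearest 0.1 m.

1013.6 m

Two edge vectors: Well 1→Well 2 = (-28, 347, 154.2), Well 1→Well 3 = (-112, 264, 32.9).
Normal n = (Well 1→Well 2) × (Well 1→Well 3) = (-29292.5, -16349.2, 31472).
So ∂z/∂E = −n_x/n_z = 0.930747966 and ∂z/∂N = −n_y/n_z = 0.519483986.
Intercept c from Well 1: 1186.8 − 383573.34 − 2577623.43 = −2960009.97.
At (411774, 4962166): z = 383257.8 + 2577765.8 − 2960009.97 = 1013.6 m.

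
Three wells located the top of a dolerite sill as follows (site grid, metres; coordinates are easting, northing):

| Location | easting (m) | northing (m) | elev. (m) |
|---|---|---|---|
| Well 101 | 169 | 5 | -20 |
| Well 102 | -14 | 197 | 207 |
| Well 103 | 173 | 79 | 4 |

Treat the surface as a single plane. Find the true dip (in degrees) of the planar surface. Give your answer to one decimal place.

Two edge vectors: Well 101→Well 102 = (-183, 192, 227), Well 101→Well 103 = (4, 74, 24).
Normal n = (Well 101→Well 102) × (Well 101→Well 103) = (-12190, 5300, -14310).
So ∂z/∂easting = −n_x/n_z = −0.85185 and ∂z/∂northing = −n_y/n_z = 0.37037.
Gradient magnitude |∇z| = √(a² + b²) = √(0.72565 + 0.13717) = 0.92888.
True dip = arctan(0.92888) = 42.9°, dipping toward ESE (azimuth ≈ 113°).

42.9°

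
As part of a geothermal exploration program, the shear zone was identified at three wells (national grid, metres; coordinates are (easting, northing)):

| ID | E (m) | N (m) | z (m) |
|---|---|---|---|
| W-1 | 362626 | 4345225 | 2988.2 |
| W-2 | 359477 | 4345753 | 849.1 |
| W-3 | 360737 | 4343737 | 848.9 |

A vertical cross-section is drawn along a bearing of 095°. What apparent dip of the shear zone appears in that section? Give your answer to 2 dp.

35.55°

Two edge vectors: W-1→W-2 = (-3149, 528, -2139.1), W-1→W-3 = (-1889, -1488, -2139.3).
Normal n = (W-1→W-2) × (W-1→W-3) = (-4312531.2, -2695895.8, 5683104).
So ∂z/∂E = −n_x/n_z = 0.75883 and ∂z/∂N = −n_y/n_z = 0.47437.
Unit vector along 095° is (sin 95°, cos 95°) = (0.9962, -0.0872).
Slope in that direction = a·(0.9962) + b·(-0.0872) = 0.71460.
Apparent dip = arctan|0.71460| = 35.55° (true dip is 41.8°, so apparent ≤ true as expected).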